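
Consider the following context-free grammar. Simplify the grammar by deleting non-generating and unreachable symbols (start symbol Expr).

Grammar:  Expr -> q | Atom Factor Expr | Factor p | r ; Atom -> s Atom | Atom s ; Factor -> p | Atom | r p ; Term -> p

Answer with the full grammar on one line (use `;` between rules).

Generating nonterminals: {Expr, Factor, Term}.
Reachable from Expr after that: {Expr, Factor}.
Removed useless symbols: {Atom, Term} and every production mentioning them.

Expr -> q | Factor p | r; Factor -> p | r p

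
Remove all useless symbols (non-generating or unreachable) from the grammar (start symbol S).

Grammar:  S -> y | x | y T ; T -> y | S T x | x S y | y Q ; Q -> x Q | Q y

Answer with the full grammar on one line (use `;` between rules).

Generating nonterminals: {S, T}.
Reachable from S after that: {S, T}.
Removed useless symbols: {Q} and every production mentioning them.

S -> y | x | y T; T -> y | S T x | x S y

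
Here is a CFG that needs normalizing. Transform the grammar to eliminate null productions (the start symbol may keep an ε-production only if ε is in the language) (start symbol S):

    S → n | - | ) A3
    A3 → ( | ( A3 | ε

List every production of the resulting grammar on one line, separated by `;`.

S → n | - | ) A3 | ); A3 → ( | ( A3

Nullable set = {A3}.
ε ∉ L(G), so no ε-production is kept.
Add the nullable-subset variants: S → ) A3 gives ) A3 | ).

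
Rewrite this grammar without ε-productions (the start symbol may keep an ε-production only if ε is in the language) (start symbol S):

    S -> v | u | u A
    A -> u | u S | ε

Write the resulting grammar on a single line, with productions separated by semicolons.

S -> v | u | u A; A -> u | u S

Nullable nonterminals: {A}.
ε ∉ L(G), so no ε-production is kept.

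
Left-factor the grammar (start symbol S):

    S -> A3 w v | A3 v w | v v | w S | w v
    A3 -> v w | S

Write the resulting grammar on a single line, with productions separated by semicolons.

S has alternatives sharing prefix 'A3': factor to S → A3 S' with S' → w v | v w.
S has alternatives sharing prefix 'w': factor to S → w S'' with S'' → S | v.

S -> v v | A3 S' | w S''; A3 -> v w | S; S' -> w v | v w; S'' -> S | v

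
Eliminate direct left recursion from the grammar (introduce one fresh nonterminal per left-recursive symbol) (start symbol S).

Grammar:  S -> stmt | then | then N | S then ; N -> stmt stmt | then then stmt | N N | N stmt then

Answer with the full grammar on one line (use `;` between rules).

S -> stmt S' | then S' | then N S'; N -> stmt stmt N' | then then stmt N'; S' -> then S' | ε; N' -> N N' | stmt then N' | ε

S, N are directly left-recursive.
For S: α = {then}, β = {stmt, then, then N}. Rewrite as S → β S' and S' → α S' | ε.
For N: α = {N, stmt then}, β = {stmt stmt, then then stmt}. Rewrite as N → β N' and N' → α N' | ε.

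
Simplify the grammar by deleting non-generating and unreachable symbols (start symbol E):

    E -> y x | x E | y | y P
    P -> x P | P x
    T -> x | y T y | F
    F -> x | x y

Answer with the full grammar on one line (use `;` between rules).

Generating nonterminals: {E, F, T}.
Reachable from E after that: {E}.
Removed useless symbols: {F, P, T} and every production mentioning them.

E -> y x | x E | y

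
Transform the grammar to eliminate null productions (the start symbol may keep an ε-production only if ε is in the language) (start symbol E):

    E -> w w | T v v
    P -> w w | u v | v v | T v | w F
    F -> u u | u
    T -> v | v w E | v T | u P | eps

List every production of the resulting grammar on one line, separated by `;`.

E -> w w | T v v | v v; P -> w w | u v | v v | T v | v | w F; F -> u u | u; T -> v | v w E | v T | u P

The nullable symbols are {T}.
ε ∉ L(G), so no ε-production is kept.
Expand every rule over subsets of its nullable positions: E → T v v gives T v v | v v. P → T v gives T v | v.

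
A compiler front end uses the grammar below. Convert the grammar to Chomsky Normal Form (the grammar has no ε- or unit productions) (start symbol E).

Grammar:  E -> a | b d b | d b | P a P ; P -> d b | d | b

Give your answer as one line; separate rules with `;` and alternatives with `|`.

E -> a | X1 Y1 | X2 X1 | P Y2; P -> X2 X1 | d | b; X1 -> b; X2 -> d; X3 -> a; Y1 -> X2 X1; Y2 -> X3 P

Introduce a nonterminal for each terminal appearing in a rule of length ≥ 2: X1 → b, X2 → d, X3 → a.
Binarize each right-hand side of length ≥ 3 by chaining fresh nonterminals (Y1, Y2, …): affected rules were E → X1 X2 X1; E → P X3 P.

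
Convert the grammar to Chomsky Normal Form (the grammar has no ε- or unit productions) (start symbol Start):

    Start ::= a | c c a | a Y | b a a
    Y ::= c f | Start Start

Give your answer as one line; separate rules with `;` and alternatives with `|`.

Start ::= a | X1 Y1 | X2 Y | X3 Y2; Y ::= X1 X4 | Start Start; X1 ::= c; X2 ::= a; X3 ::= b; X4 ::= f; Y1 ::= X1 X2; Y2 ::= X2 X2

Introduce a nonterminal for each terminal appearing in a rule of length ≥ 2: X1 → c, X2 → a, X3 → b, X4 → f.
Binarize each right-hand side of length ≥ 3 by chaining fresh nonterminals (Y1, Y2, …): affected rules were Start → X1 X1 X2; Start → X3 X2 X2.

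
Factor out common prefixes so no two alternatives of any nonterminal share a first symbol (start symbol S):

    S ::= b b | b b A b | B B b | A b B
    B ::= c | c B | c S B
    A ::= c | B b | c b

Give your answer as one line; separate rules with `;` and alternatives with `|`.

S ::= B B b | A b B | b b S'; B ::= c B'; A ::= B b | c A'; S' ::= ε | A b; B' ::= ε | B | S B; A' ::= ε | b

S has alternatives sharing prefix 'b b': factor to S → b b S' with S' → ε | A b.
B has alternatives sharing prefix 'c': factor to B → c B' with B' → ε | B | S B.
A has alternatives sharing prefix 'c': factor to A → c A' with A' → ε | b.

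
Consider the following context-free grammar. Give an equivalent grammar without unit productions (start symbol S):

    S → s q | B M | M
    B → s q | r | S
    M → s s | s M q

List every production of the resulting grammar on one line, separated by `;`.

S → s q | B M | s s | s M q; B → s q | r | B M | s s | s M q; M → s s | s M q

Unit pairs: B ⇒* {M, S}; S ⇒* {M}.
For every A with A ⇒* B via unit rules, add B's non-unit alternatives to A; then delete every rule of the form X → Y.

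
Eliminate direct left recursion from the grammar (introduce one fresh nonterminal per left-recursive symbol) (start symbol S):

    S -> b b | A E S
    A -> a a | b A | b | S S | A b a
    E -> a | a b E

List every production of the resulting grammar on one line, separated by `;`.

S -> b b | A E S; A -> a a A' | b A A' | b A' | S S A'; E -> a | a b E; A' -> b a A' | eps

A is directly left-recursive.
For A: α = {b a}, β = {a a, b A, b, S S}. Rewrite as A → β A' and A' → α A' | ε.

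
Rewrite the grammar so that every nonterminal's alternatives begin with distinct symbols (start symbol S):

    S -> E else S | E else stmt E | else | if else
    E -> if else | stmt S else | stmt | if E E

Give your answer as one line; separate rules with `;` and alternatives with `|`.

S -> else | if else | E else S'; E -> if E' | stmt E''; S' -> S | stmt E; E' -> else | E E; E'' -> S else | ε

S has alternatives sharing prefix 'E else': factor to S → E else S' with S' → S | stmt E.
E has alternatives sharing prefix 'if': factor to E → if E' with E' → else | E E.
E has alternatives sharing prefix 'stmt': factor to E → stmt E'' with E'' → S else | ε.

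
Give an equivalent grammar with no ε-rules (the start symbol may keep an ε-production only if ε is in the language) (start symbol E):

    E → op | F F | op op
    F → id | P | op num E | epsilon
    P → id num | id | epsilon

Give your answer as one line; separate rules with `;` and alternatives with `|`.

The nullable symbols are {E, F, P}.
ε ∈ L(G) since E is nullable, so keep E → ε.
For each production, add variants omitting each subset of nullable occurrences: E → F F gives F F | F. F → op num E gives op num E | op num.

E → op | F F | F | op op | ε; F → id | P | op num E | op num; P → id num | id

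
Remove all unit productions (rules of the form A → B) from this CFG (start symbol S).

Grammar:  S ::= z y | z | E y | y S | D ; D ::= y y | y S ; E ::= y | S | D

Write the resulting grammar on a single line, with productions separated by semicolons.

Unit pairs: E ⇒* {D, S}; S ⇒* {D}.
Replace each nonterminal's rules with the union of the non-unit rules of every nonterminal it unit-derives.

S ::= y y | y S | z y | z | E y; D ::= y y | y S; E ::= y | y y | y S | z y | z | E y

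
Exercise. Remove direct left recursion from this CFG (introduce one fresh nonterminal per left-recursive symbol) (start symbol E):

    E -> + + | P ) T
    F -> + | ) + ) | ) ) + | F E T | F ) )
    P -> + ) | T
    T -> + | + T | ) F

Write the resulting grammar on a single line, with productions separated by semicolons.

E -> + + | P ) T; F -> + F' | ) + ) F' | ) ) + F'; P -> + ) | T; T -> + | + T | ) F; F' -> E T F' | ) ) F' | ε

Directly left-recursive nonterminal: F.
For F: α = {E T, ) )}, β = {+, ) + ), ) ) +}. Rewrite as F → β F' and F' → α F' | ε.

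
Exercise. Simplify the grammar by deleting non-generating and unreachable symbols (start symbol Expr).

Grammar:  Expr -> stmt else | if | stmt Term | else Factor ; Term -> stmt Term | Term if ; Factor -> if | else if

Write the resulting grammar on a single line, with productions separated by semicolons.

Expr -> stmt else | if | else Factor; Factor -> if | else if

Generating nonterminals: {Expr, Factor}.
Reachable from Expr after that: {Expr, Factor}.
Removed useless symbols: {Term} and every production mentioning them.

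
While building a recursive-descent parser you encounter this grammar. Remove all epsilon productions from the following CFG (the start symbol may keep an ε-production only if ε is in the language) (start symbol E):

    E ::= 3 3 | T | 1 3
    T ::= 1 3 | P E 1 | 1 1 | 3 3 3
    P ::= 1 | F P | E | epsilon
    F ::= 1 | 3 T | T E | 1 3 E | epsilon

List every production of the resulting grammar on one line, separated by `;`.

E ::= 3 3 | T | 1 3; T ::= 1 3 | P E 1 | E 1 | 1 1 | 3 3 3; P ::= 1 | F P | F | E; F ::= 1 | 3 T | T E | 1 3 E

Nullable nonterminals: {F, P}.
ε ∉ L(G), so no ε-production is kept.
For each production, add variants omitting each subset of nullable occurrences: T → P E 1 gives P E 1 | E 1. P → F P gives F P | F.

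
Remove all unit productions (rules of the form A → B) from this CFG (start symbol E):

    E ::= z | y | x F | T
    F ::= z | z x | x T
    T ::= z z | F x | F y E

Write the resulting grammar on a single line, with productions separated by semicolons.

E ::= z | y | x F | z z | F x | F y E; F ::= z | z x | x T; T ::= z z | F x | F y E

Unit pairs: E ⇒* {T}.
Replace each nonterminal's rules with the union of the non-unit rules of every nonterminal it unit-derives.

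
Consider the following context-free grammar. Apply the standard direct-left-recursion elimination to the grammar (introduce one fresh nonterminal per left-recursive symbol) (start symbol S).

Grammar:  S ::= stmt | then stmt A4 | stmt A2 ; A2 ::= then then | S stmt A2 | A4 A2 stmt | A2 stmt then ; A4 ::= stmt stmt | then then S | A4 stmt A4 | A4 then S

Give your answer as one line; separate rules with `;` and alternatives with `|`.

Left recursion appears on A2, A4.
For A2: α = {stmt then}, β = {then then, S stmt A2, A4 A2 stmt}. Rewrite as A2 → β A2' and A2' → α A2' | ε.
For A4: α = {stmt A4, then S}, β = {stmt stmt, then then S}. Rewrite as A4 → β A4' and A4' → α A4' | ε.

S ::= stmt | then stmt A4 | stmt A2; A2 ::= then then A2' | S stmt A2 A2' | A4 A2 stmt A2'; A4 ::= stmt stmt A4' | then then S A4'; A2' ::= stmt then A2' | epsilon; A4' ::= stmt A4 A4' | then S A4' | epsilon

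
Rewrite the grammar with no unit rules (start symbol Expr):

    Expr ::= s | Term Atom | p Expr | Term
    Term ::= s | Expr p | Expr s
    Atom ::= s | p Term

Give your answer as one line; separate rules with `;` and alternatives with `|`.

Expr ::= s | Expr p | Expr s | Term Atom | p Expr; Term ::= s | Expr p | Expr s; Atom ::= s | p Term

Unit pairs: Expr ⇒* {Term}.
Replace each nonterminal's rules with the union of the non-unit rules of every nonterminal it unit-derives.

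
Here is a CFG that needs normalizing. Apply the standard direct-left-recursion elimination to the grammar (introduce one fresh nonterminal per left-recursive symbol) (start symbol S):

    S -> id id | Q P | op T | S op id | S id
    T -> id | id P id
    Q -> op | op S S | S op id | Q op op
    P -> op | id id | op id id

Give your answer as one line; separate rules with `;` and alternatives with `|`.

S -> id id S' | Q P S' | op T S'; T -> id | id P id; Q -> op Q' | op S S Q' | S op id Q'; P -> op | id id | op id id; S' -> op id S' | id S' | ε; Q' -> op op Q' | ε

S, Q are directly left-recursive.
For S: α = {op id, id}, β = {id id, Q P, op T}. Rewrite as S → β S' and S' → α S' | ε.
For Q: α = {op op}, β = {op, op S S, S op id}. Rewrite as Q → β Q' and Q' → α Q' | ε.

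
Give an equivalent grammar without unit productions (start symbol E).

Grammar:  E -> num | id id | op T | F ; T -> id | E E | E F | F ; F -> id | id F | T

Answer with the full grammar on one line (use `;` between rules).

Unit pairs: E ⇒* {F, T}; F ⇒* {T}; T ⇒* {F}.
For each unit pair (A, B), copy every non-unit production of B to A, then drop all unit productions.

E -> num | id id | op T | id | id F | E E | E F; T -> id | id F | E E | E F; F -> id | id F | E E | E F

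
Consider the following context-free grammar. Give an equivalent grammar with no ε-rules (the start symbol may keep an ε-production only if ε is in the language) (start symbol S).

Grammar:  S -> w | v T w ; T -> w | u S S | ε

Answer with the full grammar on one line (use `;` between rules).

S -> w | v T w | v w; T -> w | u S S

Nullable set = {T}.
ε ∉ L(G), so no ε-production is kept.
For each production, add variants omitting each subset of nullable occurrences: S → v T w gives v T w | v w.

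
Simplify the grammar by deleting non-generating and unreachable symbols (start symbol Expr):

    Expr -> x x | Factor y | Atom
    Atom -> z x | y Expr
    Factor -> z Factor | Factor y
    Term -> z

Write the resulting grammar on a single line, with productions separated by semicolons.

Expr -> x x | Atom; Atom -> z x | y Expr

Generating nonterminals: {Atom, Expr, Term}.
Reachable from Expr after that: {Atom, Expr}.
Removed useless symbols: {Factor, Term} and every production mentioning them.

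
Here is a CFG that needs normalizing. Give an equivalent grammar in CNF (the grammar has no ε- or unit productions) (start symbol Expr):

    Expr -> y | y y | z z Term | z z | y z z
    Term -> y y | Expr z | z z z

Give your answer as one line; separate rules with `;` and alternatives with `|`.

Expr -> y | X1 X1 | X2 Y1 | X2 X2 | X1 Y2; Term -> X1 X1 | Expr X2 | X2 Y3; X1 -> y; X2 -> z; Y1 -> X2 Term; Y2 -> X2 X2; Y3 -> X2 X2

Introduce a nonterminal for each terminal appearing in a rule of length ≥ 2: X1 → y, X2 → z.
Binarize each right-hand side of length ≥ 3 by chaining fresh nonterminals (Y1, Y2, …): affected rules were Expr → X2 X2 Term; Expr → X1 X2 X2; Term → X2 X2 X2.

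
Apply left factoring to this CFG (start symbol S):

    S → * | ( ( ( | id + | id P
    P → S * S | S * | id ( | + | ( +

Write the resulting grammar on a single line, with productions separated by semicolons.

S has alternatives sharing prefix 'id': factor to S → id S' with S' → + | P.
P has alternatives sharing prefix 'S *': factor to P → S * P' with P' → S | ε.

S → * | ( ( ( | id S'; P → id ( | + | ( + | S * P'; S' → + | P; P' → S | ε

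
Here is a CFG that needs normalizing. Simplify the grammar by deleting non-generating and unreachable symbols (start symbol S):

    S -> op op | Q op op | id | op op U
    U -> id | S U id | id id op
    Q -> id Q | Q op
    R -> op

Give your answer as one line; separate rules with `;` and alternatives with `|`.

S -> op op | id | op op U; U -> id | S U id | id id op

Generating nonterminals: {R, S, U}.
Reachable from S after that: {S, U}.
Removed useless symbols: {Q, R} and every production mentioning them.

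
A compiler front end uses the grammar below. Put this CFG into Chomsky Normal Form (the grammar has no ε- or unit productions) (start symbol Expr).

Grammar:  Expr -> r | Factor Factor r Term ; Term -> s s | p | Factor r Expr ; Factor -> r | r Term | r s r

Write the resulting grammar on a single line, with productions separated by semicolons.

Expr -> r | Factor Y1; Term -> X2 X2 | p | Factor Y3; Factor -> r | X1 Term | X1 Y4; X1 -> r; X2 -> s; Y1 -> Factor Y2; Y2 -> X1 Term; Y3 -> X1 Expr; Y4 -> X2 X1

Introduce a nonterminal for each terminal appearing in a rule of length ≥ 2: X1 → r, X2 → s.
Binarize each right-hand side of length ≥ 3 by chaining fresh nonterminals (Y1, Y2, …): affected rules were Expr → Factor Factor X1 Term; Term → Factor X1 Expr; Factor → X1 X2 X1.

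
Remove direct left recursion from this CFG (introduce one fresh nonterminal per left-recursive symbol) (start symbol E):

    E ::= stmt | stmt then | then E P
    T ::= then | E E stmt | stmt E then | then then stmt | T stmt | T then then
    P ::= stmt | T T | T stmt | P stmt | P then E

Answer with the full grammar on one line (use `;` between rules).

E ::= stmt | stmt then | then E P; T ::= then T' | E E stmt T' | stmt E then T' | then then stmt T'; P ::= stmt P' | T T P' | T stmt P'; T' ::= stmt T' | then then T' | ε; P' ::= stmt P' | then E P' | ε

Left recursion appears on T, P.
For T: α = {stmt, then then}, β = {then, E E stmt, stmt E then, then then stmt}. Rewrite as T → β T' and T' → α T' | ε.
For P: α = {stmt, then E}, β = {stmt, T T, T stmt}. Rewrite as P → β P' and P' → α P' | ε.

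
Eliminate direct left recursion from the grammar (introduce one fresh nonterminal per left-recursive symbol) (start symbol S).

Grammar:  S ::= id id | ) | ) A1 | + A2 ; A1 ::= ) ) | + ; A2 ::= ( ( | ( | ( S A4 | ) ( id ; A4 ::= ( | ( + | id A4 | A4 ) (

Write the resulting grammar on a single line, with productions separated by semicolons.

S ::= id id | ) | ) A1 | + A2; A1 ::= ) ) | +; A2 ::= ( ( | ( | ( S A4 | ) ( id; A4 ::= ( A4' | ( + A4' | id A4 A4'; A4' ::= ) ( A4' | ε

Left recursion appears on A4.
For A4: α = {) (}, β = {(, ( +, id A4}. Rewrite as A4 → β A4' and A4' → α A4' | ε.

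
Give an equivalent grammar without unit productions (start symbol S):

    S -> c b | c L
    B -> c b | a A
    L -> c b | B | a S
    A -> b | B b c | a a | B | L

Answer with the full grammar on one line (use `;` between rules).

Unit pairs: A ⇒* {B, L}; L ⇒* {B}.
Replace each nonterminal's rules with the union of the non-unit rules of every nonterminal it unit-derives.

S -> c b | c L; B -> c b | a A; L -> c b | a S | a A; A -> c b | a S | a A | b | B b c | a a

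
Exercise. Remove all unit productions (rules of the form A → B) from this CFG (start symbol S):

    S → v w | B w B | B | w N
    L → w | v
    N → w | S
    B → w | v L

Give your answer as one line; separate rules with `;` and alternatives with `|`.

S → w | v L | v w | B w B | w N; L → w | v; N → w | v L | v w | B w B | w N; B → w | v L

Unit pairs: N ⇒* {B, S}; S ⇒* {B}.
For each unit pair (A, B), copy every non-unit production of B to A, then drop all unit productions.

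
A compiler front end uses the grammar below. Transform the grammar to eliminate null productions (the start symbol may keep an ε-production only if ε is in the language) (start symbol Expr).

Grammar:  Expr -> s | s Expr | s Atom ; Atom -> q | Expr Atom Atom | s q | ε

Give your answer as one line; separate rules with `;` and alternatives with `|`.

The nullable symbols are {Atom}.
ε ∉ L(G), so no ε-production is kept.
Add the nullable-subset variants: Atom → Expr Atom Atom gives Expr Atom Atom | Expr Atom | Expr.

Expr -> s | s Expr | s Atom; Atom -> q | Expr Atom Atom | Expr Atom | Expr | s q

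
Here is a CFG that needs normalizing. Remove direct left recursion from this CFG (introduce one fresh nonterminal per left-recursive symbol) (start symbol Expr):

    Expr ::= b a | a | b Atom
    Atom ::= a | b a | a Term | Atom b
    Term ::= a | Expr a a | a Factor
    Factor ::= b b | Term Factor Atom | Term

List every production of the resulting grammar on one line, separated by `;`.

Expr ::= b a | a | b Atom; Atom ::= a Atom1 | b a Atom1 | a Term Atom1; Term ::= a | Expr a a | a Factor; Factor ::= b b | Term Factor Atom | Term; Atom1 ::= b Atom1 | ε

Atom is directly left-recursive.
For Atom: α = {b}, β = {a, b a, a Term}. Rewrite as Atom → β Atom1 and Atom1 → α Atom1 | ε.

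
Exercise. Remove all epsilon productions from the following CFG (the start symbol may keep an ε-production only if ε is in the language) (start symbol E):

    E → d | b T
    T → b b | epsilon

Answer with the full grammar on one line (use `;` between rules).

Nullable nonterminals: {T}.
ε ∉ L(G), so no ε-production is kept.
For each production, add variants omitting each subset of nullable occurrences: E → b T gives b T | b.

E → d | b T | b; T → b b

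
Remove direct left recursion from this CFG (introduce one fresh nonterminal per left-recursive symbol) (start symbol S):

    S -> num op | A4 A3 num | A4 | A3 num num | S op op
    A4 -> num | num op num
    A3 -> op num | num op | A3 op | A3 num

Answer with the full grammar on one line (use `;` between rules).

S -> num op S' | A4 A3 num S' | A4 S' | A3 num num S'; A4 -> num | num op num; A3 -> op num A3' | num op A3'; S' -> op op S' | ε; A3' -> op A3' | num A3' | ε

Left recursion appears on S, A3.
For S: α = {op op}, β = {num op, A4 A3 num, A4, A3 num num}. Rewrite as S → β S' and S' → α S' | ε.
For A3: α = {op, num}, β = {op num, num op}. Rewrite as A3 → β A3' and A3' → α A3' | ε.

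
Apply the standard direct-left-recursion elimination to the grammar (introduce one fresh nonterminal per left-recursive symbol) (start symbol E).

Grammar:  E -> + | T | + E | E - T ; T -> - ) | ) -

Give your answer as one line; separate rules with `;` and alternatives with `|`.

E -> + E' | T E' | + E E'; T -> - ) | ) -; E' -> - T E' | ε

E is directly left-recursive.
For E: α = {- T}, β = {+, T, + E}. Rewrite as E → β E' and E' → α E' | ε.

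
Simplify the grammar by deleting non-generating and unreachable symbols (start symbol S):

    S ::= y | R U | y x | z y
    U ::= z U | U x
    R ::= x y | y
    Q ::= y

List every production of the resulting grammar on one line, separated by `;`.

Generating nonterminals: {Q, R, S}.
Reachable from S after that: {S}.
Removed useless symbols: {Q, R, U} and every production mentioning them.

S ::= y | y x | z y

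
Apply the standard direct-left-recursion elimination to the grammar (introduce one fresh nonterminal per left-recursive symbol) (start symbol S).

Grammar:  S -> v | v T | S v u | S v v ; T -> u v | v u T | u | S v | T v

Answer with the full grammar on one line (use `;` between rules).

Directly left-recursive nonterminals: S, T.
For S: α = {v u, v v}, β = {v, v T}. Rewrite as S → β S' and S' → α S' | ε.
For T: α = {v}, β = {u v, v u T, u, S v}. Rewrite as T → β T' and T' → α T' | ε.

S -> v S' | v T S'; T -> u v T' | v u T T' | u T' | S v T'; S' -> v u S' | v v S' | epsilon; T' -> v T' | epsilon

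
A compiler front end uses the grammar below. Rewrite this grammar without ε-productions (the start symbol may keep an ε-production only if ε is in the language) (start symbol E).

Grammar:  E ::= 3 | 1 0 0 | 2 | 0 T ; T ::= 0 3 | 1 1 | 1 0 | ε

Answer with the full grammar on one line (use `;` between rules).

Nullable nonterminals: {T}.
ε ∉ L(G), so no ε-production is kept.
Expand every rule over subsets of its nullable positions: E → 0 T gives 0 T | 0.

E ::= 3 | 1 0 0 | 2 | 0 T | 0; T ::= 0 3 | 1 1 | 1 0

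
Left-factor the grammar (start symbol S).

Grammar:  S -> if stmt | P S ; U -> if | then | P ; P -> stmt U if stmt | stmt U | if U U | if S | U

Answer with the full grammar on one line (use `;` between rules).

S -> if stmt | P S; U -> if | then | P; P -> U | stmt U P' | if P''; P' -> if stmt | eps; P'' -> U U | S

P has alternatives sharing prefix 'stmt U': factor to P → stmt U P' with P' → if stmt | ε.
P has alternatives sharing prefix 'if': factor to P → if P'' with P'' → U U | S.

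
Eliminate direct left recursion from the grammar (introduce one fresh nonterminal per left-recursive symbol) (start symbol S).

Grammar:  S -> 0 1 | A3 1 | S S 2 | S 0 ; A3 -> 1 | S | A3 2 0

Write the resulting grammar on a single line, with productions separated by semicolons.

Directly left-recursive nonterminals: S, A3.
For S: α = {S 2, 0}, β = {0 1, A3 1}. Rewrite as S → β S' and S' → α S' | ε.
For A3: α = {2 0}, β = {1, S}. Rewrite as A3 → β A3' and A3' → α A3' | ε.

S -> 0 1 S' | A3 1 S'; A3 -> 1 A3' | S A3'; S' -> S 2 S' | 0 S' | ε; A3' -> 2 0 A3' | ε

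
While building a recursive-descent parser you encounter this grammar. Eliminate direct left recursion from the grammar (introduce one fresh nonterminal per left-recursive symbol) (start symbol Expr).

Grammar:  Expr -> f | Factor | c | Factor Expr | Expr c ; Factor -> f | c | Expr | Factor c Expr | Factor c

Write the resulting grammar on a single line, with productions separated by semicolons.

Expr -> f Expr1 | Factor Expr1 | c Expr1 | Factor Expr Expr1; Factor -> f Factor1 | c Factor1 | Expr Factor1; Expr1 -> c Expr1 | ε; Factor1 -> c Expr Factor1 | c Factor1 | ε

Left recursion appears on Expr, Factor.
For Expr: α = {c}, β = {f, Factor, c, Factor Expr}. Rewrite as Expr → β Expr1 and Expr1 → α Expr1 | ε.
For Factor: α = {c Expr, c}, β = {f, c, Expr}. Rewrite as Factor → β Factor1 and Factor1 → α Factor1 | ε.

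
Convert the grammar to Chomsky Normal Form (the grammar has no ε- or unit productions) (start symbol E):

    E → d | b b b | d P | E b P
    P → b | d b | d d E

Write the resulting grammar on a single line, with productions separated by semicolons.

Introduce a nonterminal for each terminal appearing in a rule of length ≥ 2: X1 → b, X2 → d.
Binarize each right-hand side of length ≥ 3 by chaining fresh nonterminals (Y1, Y2, …): affected rules were E → X1 X1 X1; E → E X1 P; P → X2 X2 E.

E → d | X1 Y1 | X2 P | E Y2; P → b | X2 X1 | X2 Y3; X1 → b; X2 → d; Y1 → X1 X1; Y2 → X1 P; Y3 → X2 E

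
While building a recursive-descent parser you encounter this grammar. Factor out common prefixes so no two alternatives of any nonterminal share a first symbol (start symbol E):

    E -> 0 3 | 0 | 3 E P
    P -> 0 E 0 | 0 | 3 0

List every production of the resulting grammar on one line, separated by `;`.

E -> 3 E P | 0 E'; P -> 3 0 | 0 P'; E' -> 3 | eps; P' -> E 0 | eps

E has alternatives sharing prefix '0': factor to E → 0 E' with E' → 3 | ε.
P has alternatives sharing prefix '0': factor to P → 0 P' with P' → E 0 | ε.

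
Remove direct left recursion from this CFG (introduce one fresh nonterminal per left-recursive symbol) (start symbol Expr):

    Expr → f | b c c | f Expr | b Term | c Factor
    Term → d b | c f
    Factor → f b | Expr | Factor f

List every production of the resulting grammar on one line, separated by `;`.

Directly left-recursive nonterminal: Factor.
For Factor: α = {f}, β = {f b, Expr}. Rewrite as Factor → β Factor1 and Factor1 → α Factor1 | ε.

Expr → f | b c c | f Expr | b Term | c Factor; Term → d b | c f; Factor → f b Factor1 | Expr Factor1; Factor1 → f Factor1 | ε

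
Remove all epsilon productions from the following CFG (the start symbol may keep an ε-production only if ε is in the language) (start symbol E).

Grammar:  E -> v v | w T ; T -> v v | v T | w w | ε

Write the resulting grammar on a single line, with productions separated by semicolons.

The nullable symbols are {T}.
ε ∉ L(G), so no ε-production is kept.
Expand every rule over subsets of its nullable positions: E → w T gives w T | w. T → v T gives v T | v.

E -> v v | w T | w; T -> v v | v T | v | w w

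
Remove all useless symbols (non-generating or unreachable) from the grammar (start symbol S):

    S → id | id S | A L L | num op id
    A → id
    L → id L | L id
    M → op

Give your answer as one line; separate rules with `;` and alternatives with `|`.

S → id | id S | num op id

Generating nonterminals: {A, M, S}.
Reachable from S after that: {S}.
Removed useless symbols: {A, L, M} and every production mentioning them.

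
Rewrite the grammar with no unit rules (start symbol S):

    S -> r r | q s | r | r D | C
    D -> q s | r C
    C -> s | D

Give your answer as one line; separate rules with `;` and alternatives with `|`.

S -> q s | r C | s | r r | r | r D; D -> q s | r C; C -> s | q s | r C

Unit pairs: C ⇒* {D}; S ⇒* {C, D}.
For every A with A ⇒* B via unit rules, add B's non-unit alternatives to A; then delete every rule of the form X → Y.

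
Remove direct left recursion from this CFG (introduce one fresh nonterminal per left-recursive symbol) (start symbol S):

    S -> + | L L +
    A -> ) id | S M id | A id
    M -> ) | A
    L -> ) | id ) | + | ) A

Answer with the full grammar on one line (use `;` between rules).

Directly left-recursive nonterminal: A.
For A: α = {id}, β = {) id, S M id}. Rewrite as A → β A' and A' → α A' | ε.

S -> + | L L +; A -> ) id A' | S M id A'; M -> ) | A; L -> ) | id ) | + | ) A; A' -> id A' | ε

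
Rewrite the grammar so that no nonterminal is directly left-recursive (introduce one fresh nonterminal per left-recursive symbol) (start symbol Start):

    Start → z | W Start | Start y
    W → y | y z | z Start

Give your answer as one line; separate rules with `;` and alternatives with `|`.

Start → z Start1 | W Start Start1; W → y | y z | z Start; Start1 → y Start1 | ε

Start is directly left-recursive.
For Start: α = {y}, β = {z, W Start}. Rewrite as Start → β Start1 and Start1 → α Start1 | ε.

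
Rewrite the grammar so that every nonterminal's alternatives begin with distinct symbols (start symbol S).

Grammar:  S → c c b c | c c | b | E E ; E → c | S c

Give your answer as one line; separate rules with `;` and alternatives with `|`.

S has alternatives sharing prefix 'c c': factor to S → c c S' with S' → b c | ε.

S → b | E E | c c S'; E → c | S c; S' → b c | eps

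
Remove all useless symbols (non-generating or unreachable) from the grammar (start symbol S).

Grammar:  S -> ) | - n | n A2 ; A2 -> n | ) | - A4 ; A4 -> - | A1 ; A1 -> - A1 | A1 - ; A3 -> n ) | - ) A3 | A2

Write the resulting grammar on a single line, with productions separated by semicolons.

Generating nonterminals: {A2, A3, A4, S}.
Reachable from S after that: {A2, A4, S}.
Removed useless symbols: {A1, A3} and every production mentioning them.

S -> ) | - n | n A2; A2 -> n | ) | - A4; A4 -> -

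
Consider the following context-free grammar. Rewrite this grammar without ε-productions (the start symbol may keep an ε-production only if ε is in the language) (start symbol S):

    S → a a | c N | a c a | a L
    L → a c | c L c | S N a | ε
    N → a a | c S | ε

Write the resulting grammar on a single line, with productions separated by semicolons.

S → a a | c N | c | a c a | a L | a; L → a c | c L c | c c | S N a | S a; N → a a | c S

Nullable nonterminals: {L, N}.
ε ∉ L(G), so no ε-production is kept.
Expand every rule over subsets of its nullable positions: S → c N gives c N | c. S → a L gives a L | a. L → c L c gives c L c | c c. L → S N a gives S N a | S a.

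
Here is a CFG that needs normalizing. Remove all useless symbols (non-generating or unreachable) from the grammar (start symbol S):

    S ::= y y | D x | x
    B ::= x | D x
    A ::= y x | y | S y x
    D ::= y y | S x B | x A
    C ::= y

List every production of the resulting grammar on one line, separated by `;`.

Generating nonterminals: {A, B, C, D, S}.
Reachable from S after that: {A, B, D, S}.
Removed useless symbols: {C} and every production mentioning them.

S ::= y y | D x | x; B ::= x | D x; A ::= y x | y | S y x; D ::= y y | S x B | x A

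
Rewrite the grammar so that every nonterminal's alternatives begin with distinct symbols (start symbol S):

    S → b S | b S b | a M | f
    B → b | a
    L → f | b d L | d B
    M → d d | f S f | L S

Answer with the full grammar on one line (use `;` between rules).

S has alternatives sharing prefix 'b S': factor to S → b S S' with S' → ε | b.

S → a M | f | b S S'; B → b | a; L → f | b d L | d B; M → d d | f S f | L S; S' → ε | b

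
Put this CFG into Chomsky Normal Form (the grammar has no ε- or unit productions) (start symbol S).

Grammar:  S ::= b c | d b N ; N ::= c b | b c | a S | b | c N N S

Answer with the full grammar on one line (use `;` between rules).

Introduce a nonterminal for each terminal appearing in a rule of length ≥ 2: X1 → b, X2 → c, X3 → d, X4 → a.
Binarize each right-hand side of length ≥ 3 by chaining fresh nonterminals (Y1, Y2, …): affected rules were S → X3 X1 N; N → X2 N N S.

S ::= X1 X2 | X3 Y1; N ::= X2 X1 | X1 X2 | X4 S | b | X2 Y2; X1 ::= b; X2 ::= c; X3 ::= d; X4 ::= a; Y1 ::= X1 N; Y2 ::= N Y3; Y3 ::= N S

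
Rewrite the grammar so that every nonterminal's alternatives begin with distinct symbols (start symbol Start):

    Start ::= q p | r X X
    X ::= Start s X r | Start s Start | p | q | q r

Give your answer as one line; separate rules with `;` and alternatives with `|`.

Start ::= q p | r X X; X ::= p | Start s X1 | q X2; X1 ::= X r | Start; X2 ::= ε | r

X has alternatives sharing prefix 'Start s': factor to X → Start s X1 with X1 → X r | Start.
X has alternatives sharing prefix 'q': factor to X → q X2 with X2 → ε | r.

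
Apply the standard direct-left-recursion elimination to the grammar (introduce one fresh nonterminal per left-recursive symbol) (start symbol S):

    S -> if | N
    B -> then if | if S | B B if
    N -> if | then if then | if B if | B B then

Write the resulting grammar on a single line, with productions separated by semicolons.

S -> if | N; B -> then if B' | if S B'; N -> if | then if then | if B if | B B then; B' -> B if B' | epsilon

B is directly left-recursive.
For B: α = {B if}, β = {then if, if S}. Rewrite as B → β B' and B' → α B' | ε.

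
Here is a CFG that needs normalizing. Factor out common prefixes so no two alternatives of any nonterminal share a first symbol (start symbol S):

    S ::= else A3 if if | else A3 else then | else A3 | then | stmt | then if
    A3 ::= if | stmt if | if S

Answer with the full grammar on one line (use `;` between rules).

S ::= stmt | else A3 S' | then S''; A3 ::= stmt if | if A3'; S' ::= if if | else then | epsilon; S'' ::= epsilon | if; A3' ::= epsilon | S

S has alternatives sharing prefix 'else A3': factor to S → else A3 S' with S' → if if | else then | ε.
S has alternatives sharing prefix 'then': factor to S → then S'' with S'' → ε | if.
A3 has alternatives sharing prefix 'if': factor to A3 → if A3' with A3' → ε | S.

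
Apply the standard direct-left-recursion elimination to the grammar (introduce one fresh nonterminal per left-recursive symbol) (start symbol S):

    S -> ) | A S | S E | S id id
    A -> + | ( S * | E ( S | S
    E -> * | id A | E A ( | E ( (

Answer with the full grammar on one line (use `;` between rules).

Left recursion appears on S, E.
For S: α = {E, id id}, β = {), A S}. Rewrite as S → β S' and S' → α S' | ε.
For E: α = {A (, ( (}, β = {*, id A}. Rewrite as E → β E' and E' → α E' | ε.

S -> ) S' | A S S'; A -> + | ( S * | E ( S | S; E -> * E' | id A E'; S' -> E S' | id id S' | ε; E' -> A ( E' | ( ( E' | ε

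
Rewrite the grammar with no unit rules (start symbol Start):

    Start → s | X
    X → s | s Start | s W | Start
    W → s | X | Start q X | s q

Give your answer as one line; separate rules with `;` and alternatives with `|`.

Start → s | s Start | s W; X → s | s Start | s W; W → s | s Start | s W | Start q X | s q

Unit pairs: Start ⇒* {X}; W ⇒* {Start, X}; X ⇒* {Start}.
Replace each nonterminal's rules with the union of the non-unit rules of every nonterminal it unit-derives.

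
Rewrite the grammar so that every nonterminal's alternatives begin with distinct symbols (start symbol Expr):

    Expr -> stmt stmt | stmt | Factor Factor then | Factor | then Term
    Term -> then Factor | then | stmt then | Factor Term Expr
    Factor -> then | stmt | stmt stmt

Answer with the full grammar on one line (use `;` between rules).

Expr -> then Term | stmt Expr1 | Factor Expr2; Term -> stmt then | Factor Term Expr | then Term1; Factor -> then | stmt Factor1; Expr1 -> stmt | ε; Expr2 -> Factor then | ε; Term1 -> Factor | ε; Factor1 -> ε | stmt

Expr has alternatives sharing prefix 'stmt': factor to Expr → stmt Expr1 with Expr1 → stmt | ε.
Expr has alternatives sharing prefix 'Factor': factor to Expr → Factor Expr2 with Expr2 → Factor then | ε.
Term has alternatives sharing prefix 'then': factor to Term → then Term1 with Term1 → Factor | ε.
Factor has alternatives sharing prefix 'stmt': factor to Factor → stmt Factor1 with Factor1 → ε | stmt.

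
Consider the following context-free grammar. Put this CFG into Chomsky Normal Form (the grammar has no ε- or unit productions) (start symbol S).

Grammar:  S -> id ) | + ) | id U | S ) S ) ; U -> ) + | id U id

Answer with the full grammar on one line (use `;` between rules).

S -> X1 X2 | X3 X2 | X1 U | S Y1; U -> X2 X3 | X1 Y3; X1 -> id; X2 -> ); X3 -> +; Y1 -> X2 Y2; Y2 -> S X2; Y3 -> U X1

Introduce a nonterminal for each terminal appearing in a rule of length ≥ 2: X1 → id, X2 → ), X3 → +.
Binarize each right-hand side of length ≥ 3 by chaining fresh nonterminals (Y1, Y2, …): affected rules were S → S X2 S X2; U → X1 U X1.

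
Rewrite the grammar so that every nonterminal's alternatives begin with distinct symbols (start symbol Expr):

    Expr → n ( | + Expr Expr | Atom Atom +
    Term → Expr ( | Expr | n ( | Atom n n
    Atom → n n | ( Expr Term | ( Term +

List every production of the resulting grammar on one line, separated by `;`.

Expr → n ( | + Expr Expr | Atom Atom +; Term → n ( | Atom n n | Expr Term1; Atom → n n | ( Atom1; Term1 → ( | ε; Atom1 → Expr Term | Term +

Term has alternatives sharing prefix 'Expr': factor to Term → Expr Term1 with Term1 → ( | ε.
Atom has alternatives sharing prefix '(': factor to Atom → ( Atom1 with Atom1 → Expr Term | Term +.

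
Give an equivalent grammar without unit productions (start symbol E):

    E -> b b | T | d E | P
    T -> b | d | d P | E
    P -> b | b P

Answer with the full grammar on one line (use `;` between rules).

E -> b b | d E | b | b P | d | d P; T -> b b | d E | b | b P | d | d P; P -> b | b P

Unit pairs: E ⇒* {P, T}; T ⇒* {E, P}.
Replace each nonterminal's rules with the union of the non-unit rules of every nonterminal it unit-derives.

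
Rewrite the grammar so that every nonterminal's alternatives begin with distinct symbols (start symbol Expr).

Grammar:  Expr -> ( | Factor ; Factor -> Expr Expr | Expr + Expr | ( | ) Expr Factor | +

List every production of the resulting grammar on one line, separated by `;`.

Factor has alternatives sharing prefix 'Expr': factor to Factor → Expr Factor1 with Factor1 → Expr | + Expr.

Expr -> ( | Factor; Factor -> ( | ) Expr Factor | + | Expr Factor1; Factor1 -> Expr | + Expr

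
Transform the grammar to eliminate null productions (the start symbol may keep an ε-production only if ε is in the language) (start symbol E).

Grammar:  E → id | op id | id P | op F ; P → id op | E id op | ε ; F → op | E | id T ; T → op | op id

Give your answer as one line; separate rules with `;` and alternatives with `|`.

E → id | op id | id P | op F; P → id op | E id op; F → op | E | id T; T → op | op id

Nullable nonterminals: {P}.
ε ∉ L(G), so no ε-production is kept.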